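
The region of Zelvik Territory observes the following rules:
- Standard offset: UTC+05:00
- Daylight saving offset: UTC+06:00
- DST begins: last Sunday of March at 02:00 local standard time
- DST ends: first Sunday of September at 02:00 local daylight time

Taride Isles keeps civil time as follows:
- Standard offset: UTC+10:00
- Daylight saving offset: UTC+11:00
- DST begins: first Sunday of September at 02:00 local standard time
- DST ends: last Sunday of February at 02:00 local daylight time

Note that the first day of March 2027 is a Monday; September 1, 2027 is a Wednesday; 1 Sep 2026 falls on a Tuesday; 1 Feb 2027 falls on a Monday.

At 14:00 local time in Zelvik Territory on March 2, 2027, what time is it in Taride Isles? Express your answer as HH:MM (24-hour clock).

1 March 2027 is a Monday, so Sundays fall on 7, 14, 21, 28; the last is March 28.
1 September 2027 is a Wednesday, so the first Sunday is September 5.
Daylight saving runs 28 March – 5 September; March 2, 2027 is outside that window, so Zelvik Territory is on standard time at UTC+05:00.
14:00 Zelvik Territory − 5h = 09:00 UTC.
1 September 2026 is a Tuesday, so the first Sunday is September 6.
1 February 2027 is a Monday, so Sundays fall on 7, 14, 21, 28; the last is February 28.
At the standard offset (UTC+10:00), 09:00 UTC + 10h = 19:00 Taride Isles standard time.
The standard-time date in Taride Isles, March 2, 2027, does not fall between 6 September 2026 and 28 February 2027, so daylight saving is not in effect and Taride Isles is at UTC+10:00.
09:00 UTC + 10h = 19:00 Taride Isles.

19:00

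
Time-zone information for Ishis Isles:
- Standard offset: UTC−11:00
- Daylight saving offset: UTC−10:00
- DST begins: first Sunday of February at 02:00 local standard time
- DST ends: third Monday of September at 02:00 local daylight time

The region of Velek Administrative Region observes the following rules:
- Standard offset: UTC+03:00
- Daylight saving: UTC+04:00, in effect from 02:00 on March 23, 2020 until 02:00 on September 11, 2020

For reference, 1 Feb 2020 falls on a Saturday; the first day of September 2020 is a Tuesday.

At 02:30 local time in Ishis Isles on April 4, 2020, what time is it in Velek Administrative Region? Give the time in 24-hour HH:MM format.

16:30

1 February 2020 is a Saturday, so the first Sunday is February 2.
1 September 2020 is a Tuesday, so the first Monday is September 7 and the third is September 21.
April 4, 2020 lies within the daylight-saving period (2 February – 21 September), so Ishis Isles is on daylight time, UTC−10:00.
02:30 Ishis Isles + 10h = 12:30 UTC.
At the standard offset (UTC+03:00), 12:30 UTC + 3h = 15:30 Velek Administrative Region standard time.
Daylight saving runs 23 March – 11 September; the standard-time date in Velek Administrative Region, April 4, 2020, is inside that window, so Velek Administrative Region is at UTC+04:00.
12:30 UTC + 4h = 16:30 Velek Administrative Region.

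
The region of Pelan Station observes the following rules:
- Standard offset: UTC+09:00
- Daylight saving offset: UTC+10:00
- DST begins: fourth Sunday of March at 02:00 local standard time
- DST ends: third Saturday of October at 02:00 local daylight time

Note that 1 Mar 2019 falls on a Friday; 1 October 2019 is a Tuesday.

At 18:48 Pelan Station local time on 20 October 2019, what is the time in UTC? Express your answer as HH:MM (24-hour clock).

09:48

1 March 2019 is a Friday, so the first Sunday is March 3 and the fourth is March 24.
1 October 2019 is a Tuesday, so the first Saturday is October 5 and the third is October 19.
20 October 2019 is outside the daylight-saving period (24 March – 19 October), so Pelan Station is on standard time, UTC+09:00.
18:48 local − 9h = 09:48 UTC.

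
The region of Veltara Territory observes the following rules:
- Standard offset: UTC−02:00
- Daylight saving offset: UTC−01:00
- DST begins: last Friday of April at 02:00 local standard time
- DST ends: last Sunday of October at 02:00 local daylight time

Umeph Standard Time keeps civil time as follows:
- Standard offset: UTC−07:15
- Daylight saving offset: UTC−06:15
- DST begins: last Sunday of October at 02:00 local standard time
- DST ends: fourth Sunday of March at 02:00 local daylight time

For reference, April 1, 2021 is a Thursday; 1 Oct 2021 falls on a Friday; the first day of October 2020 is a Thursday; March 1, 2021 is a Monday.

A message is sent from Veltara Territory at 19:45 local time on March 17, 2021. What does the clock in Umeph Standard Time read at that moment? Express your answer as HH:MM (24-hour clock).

1 April 2021 is a Thursday, so Fridays fall on 2, 9, 16, 23, 30; the last is April 30.
1 October 2021 is a Friday, so Sundays fall on 3, 10, 17, 24, 31; the last is October 31.
Daylight saving runs 30 April – 31 October; March 17, 2021 is outside that window, so Veltara Territory is on standard time at UTC−02:00.
19:45 Veltara Territory + 2h = 21:45 UTC.
1 October 2020 is a Thursday, so Sundays fall on 4, 11, 18, 25; the last is October 25.
1 March 2021 is a Monday, so the first Sunday is March 7 and the fourth is March 28.
At the standard offset (UTC−07:15), 21:45 UTC − 7h15m = 14:30 Umeph Standard Time standard time.
The standard-time date in Umeph Standard Time, March 17, 2021, lies within the daylight-saving period (25 October 2020 – 28 March 2021), so Umeph Standard Time is on daylight time, UTC−06:15.
21:45 UTC − 6h15m = 15:30 Umeph Standard Time.

15:30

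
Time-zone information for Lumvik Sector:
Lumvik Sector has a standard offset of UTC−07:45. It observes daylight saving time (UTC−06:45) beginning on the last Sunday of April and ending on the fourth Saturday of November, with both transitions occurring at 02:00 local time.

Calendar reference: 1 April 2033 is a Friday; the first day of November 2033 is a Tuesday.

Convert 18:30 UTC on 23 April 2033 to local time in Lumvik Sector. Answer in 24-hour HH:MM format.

10:45

1 April 2033 is a Friday, so Sundays fall on 3, 10, 17, 24; the last is April 24.
1 November 2033 is a Tuesday, so the first Saturday is November 5 and the fourth is November 26.
At the standard offset (UTC−07:45), 18:30 UTC − 7h45m = 10:45 Lumvik Sector standard time.
The standard-time date in Lumvik Sector, 23 April 2033, is outside the daylight-saving period (24 April – 26 November), so Lumvik Sector is on standard time, UTC−07:45.
18:30 UTC − 7h45m = 10:45 local.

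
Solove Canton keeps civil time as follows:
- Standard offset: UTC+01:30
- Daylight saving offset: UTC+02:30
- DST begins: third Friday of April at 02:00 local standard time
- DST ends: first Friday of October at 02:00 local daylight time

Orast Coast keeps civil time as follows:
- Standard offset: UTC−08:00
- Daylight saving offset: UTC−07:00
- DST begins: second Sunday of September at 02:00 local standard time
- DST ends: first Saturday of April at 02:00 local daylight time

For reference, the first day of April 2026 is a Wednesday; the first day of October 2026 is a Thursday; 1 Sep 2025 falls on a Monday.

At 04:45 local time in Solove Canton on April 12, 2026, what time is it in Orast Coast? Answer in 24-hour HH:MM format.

19:15

1 April 2026 is a Wednesday, so the first Friday is April 3 and the third is April 17.
1 October 2026 is a Thursday, so the first Friday is October 2.
April 12, 2026 does not fall between 17 April and 2 October, so daylight saving is not in effect and Solove Canton is at UTC+01:30.
04:45 Solove Canton − 1h30m = 03:15 UTC.
1 September 2025 is a Monday, so the first Sunday is September 7 and the second is September 14.
1 April 2026 is a Wednesday, so the first Saturday is April 4.
At the standard offset (UTC−08:00), 03:15 UTC − 8h = 19:15 Orast Coast standard time (rolling into the previous day, 11 April 2026).
The standard-time date in Orast Coast, April 11, 2026, does not fall between 14 September 2025 and 4 April 2026, so daylight saving is not in effect and Orast Coast is at UTC−08:00.
03:15 UTC − 8h = 19:15 Orast Coast (rolling into the previous day, 11 April 2026).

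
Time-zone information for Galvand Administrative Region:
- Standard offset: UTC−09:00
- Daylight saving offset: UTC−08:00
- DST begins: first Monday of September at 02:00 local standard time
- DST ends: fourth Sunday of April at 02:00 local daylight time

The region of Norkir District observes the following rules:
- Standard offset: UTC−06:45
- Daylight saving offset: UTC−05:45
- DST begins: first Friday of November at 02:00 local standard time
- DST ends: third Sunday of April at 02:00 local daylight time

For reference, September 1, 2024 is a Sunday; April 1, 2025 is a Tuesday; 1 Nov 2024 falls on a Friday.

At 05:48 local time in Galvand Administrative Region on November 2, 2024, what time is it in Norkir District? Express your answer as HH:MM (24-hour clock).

1 September 2024 is a Sunday, so the first Monday is September 2.
1 April 2025 is a Tuesday, so the first Sunday is April 6 and the fourth is April 27.
November 2, 2024 falls between 2 September 2024 and 27 April 2025, so daylight saving is in effect and Galvand Administrative Region is at UTC−08:00.
05:48 Galvand Administrative Region + 8h = 13:48 UTC.
1 November 2024 is a Friday, so the first Friday is November 1.
1 April 2025 is a Tuesday, so the first Sunday is April 6 and the third is April 20.
At the standard offset (UTC−06:45), 13:48 UTC − 6h45m = 07:03 Norkir District standard time.
Daylight saving runs 1 November 2024 – 20 April 2025; the standard-time date in Norkir District, November 2, 2024, is inside that window, so Norkir District is at UTC−05:45.
13:48 UTC − 5h45m = 08:03 Norkir District.

08:03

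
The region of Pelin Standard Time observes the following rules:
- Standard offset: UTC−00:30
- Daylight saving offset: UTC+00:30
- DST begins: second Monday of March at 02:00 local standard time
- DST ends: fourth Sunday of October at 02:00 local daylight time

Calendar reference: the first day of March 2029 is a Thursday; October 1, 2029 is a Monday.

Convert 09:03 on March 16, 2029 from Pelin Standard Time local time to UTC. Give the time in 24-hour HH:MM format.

1 March 2029 is a Thursday, so the first Monday is March 5 and the second is March 12.
1 October 2029 is a Monday, so the first Sunday is October 7 and the fourth is October 28.
Daylight saving runs 12 March – 28 October; March 16, 2029 is inside that window, so Pelin Standard Time is at UTC+00:30.
09:03 local − 0h30m = 08:33 UTC.

08:33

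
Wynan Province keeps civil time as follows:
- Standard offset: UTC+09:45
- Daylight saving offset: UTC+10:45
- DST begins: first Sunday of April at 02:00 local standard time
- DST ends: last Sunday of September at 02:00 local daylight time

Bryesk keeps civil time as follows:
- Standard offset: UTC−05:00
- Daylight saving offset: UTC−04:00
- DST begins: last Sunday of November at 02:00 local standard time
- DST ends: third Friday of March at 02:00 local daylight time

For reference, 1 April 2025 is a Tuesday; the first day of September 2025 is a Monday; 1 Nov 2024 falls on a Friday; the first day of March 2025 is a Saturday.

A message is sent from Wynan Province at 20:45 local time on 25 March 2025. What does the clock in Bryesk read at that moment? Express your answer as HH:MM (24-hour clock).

06:00

1 April 2025 is a Tuesday, so the first Sunday is April 6.
1 September 2025 is a Monday, so Sundays fall on 7, 14, 21, 28; the last is September 28.
25 March 2025 does not fall between 6 April and 28 September, so daylight saving is not in effect and Wynan Province is at UTC+09:45.
20:45 Wynan Province − 9h45m = 11:00 UTC.
1 November 2024 is a Friday, so Sundays fall on 3, 10, 17, 24; the last is November 24.
1 March 2025 is a Saturday, so the first Friday is March 7 and the third is March 21.
At the standard offset (UTC−05:00), 11:00 UTC − 5h = 06:00 Bryesk standard time.
Daylight saving runs 24 November 2024 – 21 March 2025; the standard-time date in Bryesk, 25 March 2025, is outside that window, so Bryesk is on standard time at UTC−05:00.
11:00 UTC − 5h = 06:00 Bryesk.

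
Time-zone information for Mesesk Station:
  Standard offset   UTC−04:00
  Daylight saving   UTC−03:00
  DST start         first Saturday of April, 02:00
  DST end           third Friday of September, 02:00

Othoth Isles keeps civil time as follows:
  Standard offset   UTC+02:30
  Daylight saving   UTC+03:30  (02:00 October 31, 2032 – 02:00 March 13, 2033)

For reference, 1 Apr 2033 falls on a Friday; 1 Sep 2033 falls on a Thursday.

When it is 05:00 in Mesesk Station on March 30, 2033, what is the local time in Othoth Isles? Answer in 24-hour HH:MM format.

1 April 2033 is a Friday, so the first Saturday is April 2.
1 September 2033 is a Thursday, so the first Friday is September 2 and the third is September 16.
March 30, 2033 is outside the daylight-saving period (2 April – 16 September), so Mesesk Station is on standard time, UTC−04:00.
05:00 Mesesk Station + 4h = 09:00 UTC.
At the standard offset (UTC+02:30), 09:00 UTC + 2h30m = 11:30 Othoth Isles standard time.
The standard-time date in Othoth Isles, March 30, 2033, does not fall between 31 October 2032 and 13 March 2033, so daylight saving is not in effect and Othoth Isles is at UTC+02:30.
09:00 UTC + 2h30m = 11:30 Othoth Isles.

11:30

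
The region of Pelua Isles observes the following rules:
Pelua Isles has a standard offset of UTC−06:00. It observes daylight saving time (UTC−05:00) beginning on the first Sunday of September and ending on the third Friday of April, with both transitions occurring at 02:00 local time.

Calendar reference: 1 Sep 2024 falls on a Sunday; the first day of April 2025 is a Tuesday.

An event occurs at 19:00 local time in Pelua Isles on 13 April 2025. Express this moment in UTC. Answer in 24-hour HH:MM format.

00:00

1 September 2024 is a Sunday, so the first Sunday is September 1.
1 April 2025 is a Tuesday, so the first Friday is April 4 and the third is April 18.
13 April 2025 falls between 1 September 2024 and 18 April 2025, so daylight saving is in effect and Pelua Isles is at UTC−05:00.
19:00 local + 5h = 00:00 UTC (rolling into the next day, 14 April 2025).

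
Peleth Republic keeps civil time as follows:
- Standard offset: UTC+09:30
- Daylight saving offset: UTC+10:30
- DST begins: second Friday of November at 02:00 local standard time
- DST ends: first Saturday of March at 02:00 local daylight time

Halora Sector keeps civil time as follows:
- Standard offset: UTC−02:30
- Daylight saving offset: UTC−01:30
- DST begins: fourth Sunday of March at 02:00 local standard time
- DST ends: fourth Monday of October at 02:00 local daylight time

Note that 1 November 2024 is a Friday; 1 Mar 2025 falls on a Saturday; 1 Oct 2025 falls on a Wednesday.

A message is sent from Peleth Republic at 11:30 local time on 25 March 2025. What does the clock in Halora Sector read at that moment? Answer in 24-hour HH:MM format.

00:30

1 November 2024 is a Friday, so the first Friday is November 1 and the second is November 8.
1 March 2025 is a Saturday, so the first Saturday is March 1.
25 March 2025 is outside the daylight-saving period (8 November 2024 – 1 March 2025), so Peleth Republic is on standard time, UTC+09:30.
11:30 Peleth Republic − 9h30m = 02:00 UTC.
1 March 2025 is a Saturday, so the first Sunday is March 2 and the fourth is March 23.
1 October 2025 is a Wednesday, so the first Monday is October 6 and the fourth is October 27.
At the standard offset (UTC−02:30), 02:00 UTC − 2h30m = 23:30 Halora Sector standard time (rolling into the previous day, 24 March 2025).
The standard-time date in Halora Sector, 24 March 2025, falls between 23 March and 27 October, so daylight saving is in effect and Halora Sector is at UTC−01:30.
02:00 UTC − 1h30m = 00:30 Halora Sector.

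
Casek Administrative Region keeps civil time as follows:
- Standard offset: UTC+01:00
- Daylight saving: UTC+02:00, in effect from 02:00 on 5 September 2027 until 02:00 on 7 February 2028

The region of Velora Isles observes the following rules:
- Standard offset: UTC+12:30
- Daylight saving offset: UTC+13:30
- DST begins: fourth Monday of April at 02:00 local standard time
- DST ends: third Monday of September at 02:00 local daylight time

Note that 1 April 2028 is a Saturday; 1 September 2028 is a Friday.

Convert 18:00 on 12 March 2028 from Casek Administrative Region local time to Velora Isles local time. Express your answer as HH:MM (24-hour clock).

05:30

Daylight saving runs 5 September 2027 – 7 February 2028; 12 March 2028 is outside that window, so Casek Administrative Region is on standard time at UTC+01:00.
18:00 Casek Administrative Region − 1h = 17:00 UTC.
1 April 2028 is a Saturday, so the first Monday is April 3 and the fourth is April 24.
1 September 2028 is a Friday, so the first Monday is September 4 and the third is September 18.
At the standard offset (UTC+12:30), 17:00 UTC + 12h30m = 05:30 Velora Isles standard time (rolling into the next day, 13 March 2028).
Daylight saving runs 24 April – 18 September; the standard-time date in Velora Isles, 13 March 2028, is outside that window, so Velora Isles is on standard time at UTC+12:30.
17:00 UTC + 12h30m = 05:30 Velora Isles (rolling into the next day, 13 March 2028).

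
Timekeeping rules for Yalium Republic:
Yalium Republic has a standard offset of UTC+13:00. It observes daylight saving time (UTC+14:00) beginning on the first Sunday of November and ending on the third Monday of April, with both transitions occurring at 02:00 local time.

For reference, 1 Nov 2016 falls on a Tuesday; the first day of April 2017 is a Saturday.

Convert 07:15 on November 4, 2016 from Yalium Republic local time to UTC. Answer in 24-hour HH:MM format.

18:15

1 November 2016 is a Tuesday, so the first Sunday is November 6.
1 April 2017 is a Saturday, so the first Monday is April 3 and the third is April 17.
November 4, 2016 does not fall between 6 November 2016 and 17 April 2017, so daylight saving is not in effect and Yalium Republic is at UTC+13:00.
07:15 local − 13h = 18:15 UTC (rolling into the previous day, 3 November 2016).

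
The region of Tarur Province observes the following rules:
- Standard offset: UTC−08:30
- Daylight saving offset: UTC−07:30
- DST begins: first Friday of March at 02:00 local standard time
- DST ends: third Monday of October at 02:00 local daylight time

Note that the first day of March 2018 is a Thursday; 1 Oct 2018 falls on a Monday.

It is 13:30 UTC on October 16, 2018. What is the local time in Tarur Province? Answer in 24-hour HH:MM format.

1 March 2018 is a Thursday, so the first Friday is March 2.
1 October 2018 is a Monday, so the first Monday is October 1 and the third is October 15.
At the standard offset (UTC−08:30), 13:30 UTC − 8h30m = 05:00 Tarur Province standard time.
Daylight saving runs 2 March – 15 October; the standard-time date in Tarur Province, October 16, 2018, is outside that window, so Tarur Province is on standard time at UTC−08:30.
13:30 UTC − 8h30m = 05:00 local.

05:00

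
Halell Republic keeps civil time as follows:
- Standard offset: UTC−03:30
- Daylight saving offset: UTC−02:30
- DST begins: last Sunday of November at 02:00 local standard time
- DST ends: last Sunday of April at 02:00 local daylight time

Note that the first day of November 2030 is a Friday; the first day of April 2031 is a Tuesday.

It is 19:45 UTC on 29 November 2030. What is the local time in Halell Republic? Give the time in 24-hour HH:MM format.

1 November 2030 is a Friday, so Sundays fall on 3, 10, 17, 24; the last is November 24.
1 April 2031 is a Tuesday, so Sundays fall on 6, 13, 20, 27; the last is April 27.
At the standard offset (UTC−03:30), 19:45 UTC − 3h30m = 16:15 Halell Republic standard time.
Daylight saving runs 24 November 2030 – 27 April 2031; the standard-time date in Halell Republic, 29 November 2030, is inside that window, so Halell Republic is at UTC−02:30.
19:45 UTC − 2h30m = 17:15 local.

17:15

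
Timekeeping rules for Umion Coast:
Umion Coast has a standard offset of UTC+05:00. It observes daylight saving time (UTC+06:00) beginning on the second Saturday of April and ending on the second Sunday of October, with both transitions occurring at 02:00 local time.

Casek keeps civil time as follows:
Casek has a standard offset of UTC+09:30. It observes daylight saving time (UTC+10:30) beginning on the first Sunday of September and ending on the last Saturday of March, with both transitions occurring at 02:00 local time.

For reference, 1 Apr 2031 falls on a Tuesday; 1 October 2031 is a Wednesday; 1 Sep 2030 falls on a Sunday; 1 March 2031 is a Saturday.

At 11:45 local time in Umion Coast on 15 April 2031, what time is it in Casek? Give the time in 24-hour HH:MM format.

15:15

1 April 2031 is a Tuesday, so the first Saturday is April 5 and the second is April 12.
1 October 2031 is a Wednesday, so the first Sunday is October 5 and the second is October 12.
15 April 2031 lies within the daylight-saving period (12 April – 12 October), so Umion Coast is on daylight time, UTC+06:00.
11:45 Umion Coast − 6h = 05:45 UTC.
1 September 2030 is a Sunday, so the first Sunday is September 1.
1 March 2031 is a Saturday, so Saturdays fall on 1, 8, 15, 22, 29; the last is March 29.
At the standard offset (UTC+09:30), 05:45 UTC + 9h30m = 15:15 Casek standard time.
The standard-time date in Casek, 15 April 2031, is outside the daylight-saving period (1 September 2030 – 29 March 2031), so Casek is on standard time, UTC+09:30.
05:45 UTC + 9h30m = 15:15 Casek.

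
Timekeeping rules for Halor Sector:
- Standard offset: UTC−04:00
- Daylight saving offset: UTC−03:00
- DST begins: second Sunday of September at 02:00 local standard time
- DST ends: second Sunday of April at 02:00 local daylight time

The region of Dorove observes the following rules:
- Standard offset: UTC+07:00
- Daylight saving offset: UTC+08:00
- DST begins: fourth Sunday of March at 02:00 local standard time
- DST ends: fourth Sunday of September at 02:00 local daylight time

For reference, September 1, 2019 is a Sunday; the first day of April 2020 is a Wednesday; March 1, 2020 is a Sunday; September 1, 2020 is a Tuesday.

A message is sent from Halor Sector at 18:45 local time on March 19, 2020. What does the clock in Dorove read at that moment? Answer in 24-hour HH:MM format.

04:45

1 September 2019 is a Sunday, so the first Sunday is September 1 and the second is September 8.
1 April 2020 is a Wednesday, so the first Sunday is April 5 and the second is April 12.
Daylight saving runs 8 September 2019 – 12 April 2020; March 19, 2020 is inside that window, so Halor Sector is at UTC−03:00.
18:45 Halor Sector + 3h = 21:45 UTC.
1 March 2020 is a Sunday, so the first Sunday is March 1 and the fourth is March 22.
1 September 2020 is a Tuesday, so the first Sunday is September 6 and the fourth is September 27.
At the standard offset (UTC+07:00), 21:45 UTC + 7h = 04:45 Dorove standard time (rolling into the next day, 20 March 2020).
The standard-time date in Dorove, March 20, 2020, does not fall between 22 March and 27 September, so daylight saving is not in effect and Dorove is at UTC+07:00.
21:45 UTC + 7h = 04:45 Dorove (rolling into the next day, 20 March 2020).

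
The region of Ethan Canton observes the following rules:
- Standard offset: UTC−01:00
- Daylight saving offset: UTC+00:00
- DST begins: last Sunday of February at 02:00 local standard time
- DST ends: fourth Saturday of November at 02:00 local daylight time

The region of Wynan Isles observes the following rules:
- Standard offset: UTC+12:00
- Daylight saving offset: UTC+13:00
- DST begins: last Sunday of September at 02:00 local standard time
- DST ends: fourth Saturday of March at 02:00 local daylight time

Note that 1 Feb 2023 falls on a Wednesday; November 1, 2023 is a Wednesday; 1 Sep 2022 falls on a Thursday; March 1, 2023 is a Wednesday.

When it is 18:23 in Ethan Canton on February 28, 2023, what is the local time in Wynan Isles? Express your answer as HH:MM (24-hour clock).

07:23

1 February 2023 is a Wednesday, so Sundays fall on 5, 12, 19, 26; the last is February 26.
1 November 2023 is a Wednesday, so the first Saturday is November 4 and the fourth is November 25.
February 28, 2023 lies within the daylight-saving period (26 February – 25 November), so Ethan Canton is on daylight time, UTC+00:00.
18:23 Ethan Canton − 0h = 18:23 UTC.
1 September 2022 is a Thursday, so Sundays fall on 4, 11, 18, 25; the last is September 25.
1 March 2023 is a Wednesday, so the first Saturday is March 4 and the fourth is March 25.
At the standard offset (UTC+12:00), 18:23 UTC + 12h = 06:23 Wynan Isles standard time (rolling into the next day, 1 March 2023).
The standard-time date in Wynan Isles, March 1, 2023, falls between 25 September 2022 and 25 March 2023, so daylight saving is in effect and Wynan Isles is at UTC+13:00.
18:23 UTC + 13h = 07:23 Wynan Isles (rolling into the next day, 1 March 2023).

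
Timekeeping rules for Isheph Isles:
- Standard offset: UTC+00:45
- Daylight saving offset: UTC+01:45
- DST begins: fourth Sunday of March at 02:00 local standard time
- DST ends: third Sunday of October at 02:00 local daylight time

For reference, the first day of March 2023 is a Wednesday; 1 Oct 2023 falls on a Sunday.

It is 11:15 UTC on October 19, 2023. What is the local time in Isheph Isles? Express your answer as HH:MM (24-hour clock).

12:00

1 March 2023 is a Wednesday, so the first Sunday is March 5 and the fourth is March 26.
1 October 2023 is a Sunday, so the first Sunday is October 1 and the third is October 15.
At the standard offset (UTC+00:45), 11:15 UTC + 0h45m = 12:00 Isheph Isles standard time.
The standard-time date in Isheph Isles, October 19, 2023, does not fall between 26 March and 15 October, so daylight saving is not in effect and Isheph Isles is at UTC+00:45.
11:15 UTC + 0h45m = 12:00 local.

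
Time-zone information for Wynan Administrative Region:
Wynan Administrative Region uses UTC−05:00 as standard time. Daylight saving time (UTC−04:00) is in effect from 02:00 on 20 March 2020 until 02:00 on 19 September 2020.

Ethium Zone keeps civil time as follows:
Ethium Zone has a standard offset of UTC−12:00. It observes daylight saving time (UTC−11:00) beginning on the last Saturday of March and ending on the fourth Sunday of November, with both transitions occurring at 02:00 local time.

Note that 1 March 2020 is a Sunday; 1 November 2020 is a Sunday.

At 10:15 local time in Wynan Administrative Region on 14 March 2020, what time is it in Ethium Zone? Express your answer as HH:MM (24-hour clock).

03:15

14 March 2020 is outside the daylight-saving period (20 March – 19 September), so Wynan Administrative Region is on standard time, UTC−05:00.
10:15 Wynan Administrative Region + 5h = 15:15 UTC.
1 March 2020 is a Sunday, so Saturdays fall on 7, 14, 21, 28; the last is March 28.
1 November 2020 is a Sunday, so the first Sunday is November 1 and the fourth is November 22.
At the standard offset (UTC−12:00), 15:15 UTC − 12h = 03:15 Ethium Zone standard time.
The standard-time date in Ethium Zone, 14 March 2020, is outside the daylight-saving period (28 March – 22 November), so Ethium Zone is on standard time, UTC−12:00.
15:15 UTC − 12h = 03:15 Ethium Zone.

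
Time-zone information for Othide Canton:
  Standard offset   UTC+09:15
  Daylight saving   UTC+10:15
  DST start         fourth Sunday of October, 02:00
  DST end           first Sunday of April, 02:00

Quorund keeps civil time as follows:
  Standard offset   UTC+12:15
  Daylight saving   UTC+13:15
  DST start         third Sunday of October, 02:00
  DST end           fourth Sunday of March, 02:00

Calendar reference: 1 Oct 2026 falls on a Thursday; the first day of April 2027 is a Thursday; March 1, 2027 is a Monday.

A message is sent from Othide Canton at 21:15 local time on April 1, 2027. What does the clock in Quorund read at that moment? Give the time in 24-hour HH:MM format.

1 October 2026 is a Thursday, so the first Sunday is October 4 and the fourth is October 25.
1 April 2027 is a Thursday, so the first Sunday is April 4.
April 1, 2027 falls between 25 October 2026 and 4 April 2027, so daylight saving is in effect and Othide Canton is at UTC+10:15.
21:15 Othide Canton − 10h15m = 11:00 UTC.
1 October 2026 is a Thursday, so the first Sunday is October 4 and the third is October 18.
1 March 2027 is a Monday, so the first Sunday is March 7 and the fourth is March 28.
At the standard offset (UTC+12:15), 11:00 UTC + 12h15m = 23:15 Quorund standard time.
The standard-time date in Quorund, April 1, 2027, is outside the daylight-saving period (18 October 2026 – 28 March 2027), so Quorund is on standard time, UTC+12:15.
11:00 UTC + 12h15m = 23:15 Quorund.

23:15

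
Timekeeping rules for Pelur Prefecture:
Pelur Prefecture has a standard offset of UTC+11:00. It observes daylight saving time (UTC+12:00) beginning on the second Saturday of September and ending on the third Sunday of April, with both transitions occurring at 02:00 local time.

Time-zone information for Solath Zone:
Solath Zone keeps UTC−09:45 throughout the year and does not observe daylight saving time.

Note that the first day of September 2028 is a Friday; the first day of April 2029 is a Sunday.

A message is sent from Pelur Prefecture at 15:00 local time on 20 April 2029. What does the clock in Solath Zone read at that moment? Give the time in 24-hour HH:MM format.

18:15

1 September 2028 is a Friday, so the first Saturday is September 2 and the second is September 9.
1 April 2029 is a Sunday, so the first Sunday is April 1 and the third is April 15.
Daylight saving runs 9 September 2028 – 15 April 2029; 20 April 2029 is outside that window, so Pelur Prefecture is on standard time at UTC+11:00.
15:00 Pelur Prefecture − 11h = 04:00 UTC.
Solath Zone stays on UTC−09:45 all year.
04:00 UTC − 9h45m = 18:15 Solath Zone (rolling into the previous day, 19 April 2029).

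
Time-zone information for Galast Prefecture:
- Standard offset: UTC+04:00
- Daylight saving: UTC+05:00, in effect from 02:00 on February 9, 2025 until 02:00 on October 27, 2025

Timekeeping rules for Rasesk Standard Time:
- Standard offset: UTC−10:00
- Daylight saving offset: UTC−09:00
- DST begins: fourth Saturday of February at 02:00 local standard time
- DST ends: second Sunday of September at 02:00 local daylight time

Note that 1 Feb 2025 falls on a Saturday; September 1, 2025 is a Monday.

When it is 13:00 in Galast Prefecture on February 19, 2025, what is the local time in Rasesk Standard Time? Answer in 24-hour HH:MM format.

February 19, 2025 lies within the daylight-saving period (9 February – 27 October), so Galast Prefecture is on daylight time, UTC+05:00.
13:00 Galast Prefecture − 5h = 08:00 UTC.
1 February 2025 is a Saturday, so the first Saturday is February 1 and the fourth is February 22.
1 September 2025 is a Monday, so the first Sunday is September 7 and the second is September 14.
At the standard offset (UTC−10:00), 08:00 UTC − 10h = 22:00 Rasesk Standard Time standard time (rolling into the previous day, 18 February 2025).
The standard-time date in Rasesk Standard Time, February 18, 2025, is outside the daylight-saving period (22 February – 14 September), so Rasesk Standard Time is on standard time, UTC−10:00.
08:00 UTC − 10h = 22:00 Rasesk Standard Time (rolling into the previous day, 18 February 2025).

22:00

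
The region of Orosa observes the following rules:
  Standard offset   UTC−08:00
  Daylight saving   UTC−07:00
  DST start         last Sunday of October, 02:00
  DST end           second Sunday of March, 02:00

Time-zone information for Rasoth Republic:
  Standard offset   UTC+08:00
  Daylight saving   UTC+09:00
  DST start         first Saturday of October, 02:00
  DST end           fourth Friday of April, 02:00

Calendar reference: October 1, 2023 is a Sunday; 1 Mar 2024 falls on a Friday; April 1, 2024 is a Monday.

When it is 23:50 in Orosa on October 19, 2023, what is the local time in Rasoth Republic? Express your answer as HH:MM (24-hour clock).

1 October 2023 is a Sunday, so Sundays fall on 1, 8, 15, 22, 29; the last is October 29.
1 March 2024 is a Friday, so the first Sunday is March 3 and the second is March 10.
October 19, 2023 does not fall between 29 October 2023 and 10 March 2024, so daylight saving is not in effect and Orosa is at UTC−08:00.
23:50 Orosa + 8h = 07:50 UTC (rolling into the next day, 20 October 2023).
1 October 2023 is a Sunday, so the first Saturday is October 7.
1 April 2024 is a Monday, so the first Friday is April 5 and the fourth is April 26.
At the standard offset (UTC+08:00), 07:50 UTC + 8h = 15:50 Rasoth Republic standard time.
The standard-time date in Rasoth Republic, October 20, 2023, falls between 7 October 2023 and 26 April 2024, so daylight saving is in effect and Rasoth Republic is at UTC+09:00.
07:50 UTC + 9h = 16:50 Rasoth Republic.

16:50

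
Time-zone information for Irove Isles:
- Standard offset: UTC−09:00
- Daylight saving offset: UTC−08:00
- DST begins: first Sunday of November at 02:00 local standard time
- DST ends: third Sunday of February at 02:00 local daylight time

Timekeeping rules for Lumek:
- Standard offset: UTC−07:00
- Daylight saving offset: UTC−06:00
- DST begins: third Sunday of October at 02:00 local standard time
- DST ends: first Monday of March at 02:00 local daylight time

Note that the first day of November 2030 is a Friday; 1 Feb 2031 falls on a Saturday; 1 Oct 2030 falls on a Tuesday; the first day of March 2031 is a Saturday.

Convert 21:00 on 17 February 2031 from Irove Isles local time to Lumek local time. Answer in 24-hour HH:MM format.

00:00

1 November 2030 is a Friday, so the first Sunday is November 3.
1 February 2031 is a Saturday, so the first Sunday is February 2 and the third is February 16.
17 February 2031 is outside the daylight-saving period (3 November 2030 – 16 February 2031), so Irove Isles is on standard time, UTC−09:00.
21:00 Irove Isles + 9h = 06:00 UTC (rolling into the next day, 18 February 2031).
1 October 2030 is a Tuesday, so the first Sunday is October 6 and the third is October 20.
1 March 2031 is a Saturday, so the first Monday is March 3.
At the standard offset (UTC−07:00), 06:00 UTC − 7h = 23:00 Lumek standard time (rolling into the previous day, 17 February 2031).
The standard-time date in Lumek, 17 February 2031, falls between 20 October 2030 and 3 March 2031, so daylight saving is in effect and Lumek is at UTC−06:00.
06:00 UTC − 6h = 00:00 Lumek.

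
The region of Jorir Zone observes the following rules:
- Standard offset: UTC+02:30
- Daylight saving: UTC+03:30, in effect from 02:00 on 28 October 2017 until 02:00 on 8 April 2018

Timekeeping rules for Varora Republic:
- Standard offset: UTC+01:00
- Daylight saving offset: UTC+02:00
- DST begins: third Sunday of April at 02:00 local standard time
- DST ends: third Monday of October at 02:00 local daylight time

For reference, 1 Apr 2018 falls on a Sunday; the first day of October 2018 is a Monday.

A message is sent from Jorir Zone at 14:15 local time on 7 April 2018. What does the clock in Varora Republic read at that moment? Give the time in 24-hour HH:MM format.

11:45

7 April 2018 lies within the daylight-saving period (28 October 2017 – 8 April 2018), so Jorir Zone is on daylight time, UTC+03:30.
14:15 Jorir Zone − 3h30m = 10:45 UTC.
1 April 2018 is a Sunday, so the first Sunday is April 1 and the third is April 15.
1 October 2018 is a Monday, so the first Monday is October 1 and the third is October 15.
At the standard offset (UTC+01:00), 10:45 UTC + 1h = 11:45 Varora Republic standard time.
Daylight saving runs 15 April – 15 October; the standard-time date in Varora Republic, 7 April 2018, is outside that window, so Varora Republic is on standard time at UTC+01:00.
10:45 UTC + 1h = 11:45 Varora Republic.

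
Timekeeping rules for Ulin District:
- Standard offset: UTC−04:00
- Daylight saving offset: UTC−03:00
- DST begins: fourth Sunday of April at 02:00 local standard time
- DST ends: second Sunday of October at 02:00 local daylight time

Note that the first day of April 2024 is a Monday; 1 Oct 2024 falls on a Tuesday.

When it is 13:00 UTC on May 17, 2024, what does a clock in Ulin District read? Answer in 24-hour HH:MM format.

1 April 2024 is a Monday, so the first Sunday is April 7 and the fourth is April 28.
1 October 2024 is a Tuesday, so the first Sunday is October 6 and the second is October 13.
At the standard offset (UTC−04:00), 13:00 UTC − 4h = 09:00 Ulin District standard time.
The standard-time date in Ulin District, May 17, 2024, falls between 28 April and 13 October, so daylight saving is in effect and Ulin District is at UTC−03:00.
13:00 UTC − 3h = 10:00 local.

10:00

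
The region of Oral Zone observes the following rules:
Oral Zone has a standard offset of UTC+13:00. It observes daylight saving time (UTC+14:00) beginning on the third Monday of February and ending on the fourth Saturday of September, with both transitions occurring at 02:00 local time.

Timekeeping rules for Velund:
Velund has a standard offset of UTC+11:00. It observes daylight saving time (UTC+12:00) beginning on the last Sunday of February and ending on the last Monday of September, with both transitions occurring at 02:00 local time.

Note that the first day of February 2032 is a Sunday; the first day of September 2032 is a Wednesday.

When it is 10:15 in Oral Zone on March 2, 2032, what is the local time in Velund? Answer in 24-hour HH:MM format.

1 February 2032 is a Sunday, so the first Monday is February 2 and the third is February 16.
1 September 2032 is a Wednesday, so the first Saturday is September 4 and the fourth is September 25.
Daylight saving runs 16 February – 25 September; March 2, 2032 is inside that window, so Oral Zone is at UTC+14:00.
10:15 Oral Zone − 14h = 20:15 UTC (rolling into the previous day, 1 March 2032).
1 February 2032 is a Sunday, so Sundays fall on 1, 8, 15, 22, 29; the last is February 29.
1 September 2032 is a Wednesday, so Mondays fall on 6, 13, 20, 27; the last is September 27.
At the standard offset (UTC+11:00), 20:15 UTC + 11h = 07:15 Velund standard time (rolling into the next day, 2 March 2032).
Daylight saving runs 29 February – 27 September; the standard-time date in Velund, March 2, 2032, is inside that window, so Velund is at UTC+12:00.
20:15 UTC + 12h = 08:15 Velund (rolling into the next day, 2 March 2032).

08:15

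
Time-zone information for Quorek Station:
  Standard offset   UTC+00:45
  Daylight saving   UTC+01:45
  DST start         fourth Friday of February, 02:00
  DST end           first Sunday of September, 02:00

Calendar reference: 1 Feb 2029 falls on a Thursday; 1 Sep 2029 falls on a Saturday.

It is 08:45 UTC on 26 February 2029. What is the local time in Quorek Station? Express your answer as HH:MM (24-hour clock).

1 February 2029 is a Thursday, so the first Friday is February 2 and the fourth is February 23.
1 September 2029 is a Saturday, so the first Sunday is September 2.
At the standard offset (UTC+00:45), 08:45 UTC + 0h45m = 09:30 Quorek Station standard time.
The standard-time date in Quorek Station, 26 February 2029, falls between 23 February and 2 September, so daylight saving is in effect and Quorek Station is at UTC+01:45.
08:45 UTC + 1h45m = 10:30 local.

10:30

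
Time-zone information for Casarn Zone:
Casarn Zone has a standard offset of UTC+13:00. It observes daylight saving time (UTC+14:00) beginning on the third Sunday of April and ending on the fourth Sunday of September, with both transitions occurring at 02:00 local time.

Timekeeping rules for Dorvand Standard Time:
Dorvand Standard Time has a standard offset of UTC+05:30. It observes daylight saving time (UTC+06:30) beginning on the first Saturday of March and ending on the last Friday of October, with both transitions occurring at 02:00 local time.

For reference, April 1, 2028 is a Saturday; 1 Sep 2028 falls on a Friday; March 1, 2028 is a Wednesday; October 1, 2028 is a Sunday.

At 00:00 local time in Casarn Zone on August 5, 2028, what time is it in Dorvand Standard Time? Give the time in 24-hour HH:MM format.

1 April 2028 is a Saturday, so the first Sunday is April 2 and the third is April 16.
1 September 2028 is a Friday, so the first Sunday is September 3 and the fourth is September 24.
Daylight saving runs 16 April – 24 September; August 5, 2028 is inside that window, so Casarn Zone is at UTC+14:00.
00:00 Casarn Zone − 14h = 10:00 UTC (rolling into the previous day, 4 August 2028).
1 March 2028 is a Wednesday, so the first Saturday is March 4.
1 October 2028 is a Sunday, so Fridays fall on 6, 13, 20, 27; the last is October 27.
At the standard offset (UTC+05:30), 10:00 UTC + 5h30m = 15:30 Dorvand Standard Time standard time.
Daylight saving runs 4 March – 27 October; the standard-time date in Dorvand Standard Time, August 4, 2028, is inside that window, so Dorvand Standard Time is at UTC+06:30.
10:00 UTC + 6h30m = 16:30 Dorvand Standard Time.

16:30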